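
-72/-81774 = 4/4543 ≈ 0.000880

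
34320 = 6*5720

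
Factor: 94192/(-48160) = -1 * 2^(-1) * 5^(-1) * 29^2 * 43^(-1) = -841/430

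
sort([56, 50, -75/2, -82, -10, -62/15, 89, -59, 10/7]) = [-82, -59, -75/2, -10, -62/15, 10/7, 50, 56, 89]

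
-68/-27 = 2 + 14/27 ≈ 2.52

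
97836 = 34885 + 62951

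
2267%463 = 415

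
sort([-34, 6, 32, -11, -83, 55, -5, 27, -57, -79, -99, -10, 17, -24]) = [-99, -83, -79, -57, -34, -24, -11, -10, -5, 6, 17, 27, 32, 55]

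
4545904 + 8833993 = 13379897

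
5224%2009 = 1206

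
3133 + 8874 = 12007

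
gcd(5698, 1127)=7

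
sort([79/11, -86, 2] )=[-86, 2, 79/11] 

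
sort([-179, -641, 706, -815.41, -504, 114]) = [-815.41, -641, -504, -179, 114, 706]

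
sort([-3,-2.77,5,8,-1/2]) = [-3,-2.77,-1/2,5,8]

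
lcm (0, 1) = 0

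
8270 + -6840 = 1430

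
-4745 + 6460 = 1715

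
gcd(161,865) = 1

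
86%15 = 11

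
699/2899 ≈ 0.241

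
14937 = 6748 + 8189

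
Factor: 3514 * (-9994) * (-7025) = 2^2 * 5^2 * 7^1 * 19^1 * 251^1 * 263^1 * 281^1 = 246710384900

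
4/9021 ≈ 0.000443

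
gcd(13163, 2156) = 1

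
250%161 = 89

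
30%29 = 1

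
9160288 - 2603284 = 6557004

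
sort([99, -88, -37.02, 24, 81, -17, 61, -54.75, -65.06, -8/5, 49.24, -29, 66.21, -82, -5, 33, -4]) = [-88, -82, -65.06, -54.75, -37.02, -29, -17, -5, -4, -8/5, 24, 33, 49.24, 61, 66.21, 81, 99]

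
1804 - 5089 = -3285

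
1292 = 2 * 646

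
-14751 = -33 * 447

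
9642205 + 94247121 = 103889326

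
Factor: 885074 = 2^1 * 442537^1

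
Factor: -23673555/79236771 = -1 * 3^1 * 5^1 * 89^1 * 257^1 * 1148359^(-1) = -343095/1148359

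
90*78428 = 7058520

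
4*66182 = 264728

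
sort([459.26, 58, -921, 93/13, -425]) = [-921, -425, 93/13, 58, 459.26]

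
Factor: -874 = -1 * 2^1 * 19^1 * 23^1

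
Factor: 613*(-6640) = -1*2^4*5^1*83^1*613^1 = -4070320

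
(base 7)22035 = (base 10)5514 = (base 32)5ca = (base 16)158a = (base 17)1216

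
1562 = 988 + 574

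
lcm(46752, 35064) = 140256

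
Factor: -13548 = -1*2^2*3^1*1129^1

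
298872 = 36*8302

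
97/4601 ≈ 0.0211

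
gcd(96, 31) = 1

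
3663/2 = 1831 + 1/2 = 1831.50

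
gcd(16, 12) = 4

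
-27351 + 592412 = 565061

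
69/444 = 23/148 ≈ 0.155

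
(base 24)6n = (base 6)435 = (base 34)4v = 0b10100111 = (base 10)167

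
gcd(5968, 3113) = 1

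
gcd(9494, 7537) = 1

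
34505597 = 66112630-31607033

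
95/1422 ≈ 0.0668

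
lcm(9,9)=9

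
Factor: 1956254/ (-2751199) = -1*2^1*11^ (-1)*73^1*13399^1*250109^ (-1)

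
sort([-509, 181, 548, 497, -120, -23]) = [-509, -120, -23, 181, 497, 548]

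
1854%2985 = 1854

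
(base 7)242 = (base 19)6e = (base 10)128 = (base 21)62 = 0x80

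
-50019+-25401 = -75420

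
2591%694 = 509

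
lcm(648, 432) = 1296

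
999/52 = 19 + 11/52 ≈ 19.21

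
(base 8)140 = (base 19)51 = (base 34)2s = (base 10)96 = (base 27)3f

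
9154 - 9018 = 136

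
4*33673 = 134692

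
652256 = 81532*8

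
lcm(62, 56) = 1736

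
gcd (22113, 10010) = 91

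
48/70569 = 16/23523≈0.000680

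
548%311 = 237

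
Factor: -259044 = -1*2^2*3^1*21587^1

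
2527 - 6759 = -4232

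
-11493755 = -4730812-6762943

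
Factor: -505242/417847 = -1*2^1*3^2*281^(-1)*1487^(-1)*28069^1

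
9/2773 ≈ 0.00325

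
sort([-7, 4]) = [-7, 4]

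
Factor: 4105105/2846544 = 2^(-4) * 3^(-1) * 5^1 * 31^(-1) * 251^1 * 1913^(-1) * 3271^1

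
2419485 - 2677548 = -258063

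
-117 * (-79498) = 9301266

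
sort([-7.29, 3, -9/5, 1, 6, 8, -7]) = [-7.29, -7, -9/5, 1, 3, 6, 8]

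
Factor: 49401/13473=3^(-1)*11^1=11/3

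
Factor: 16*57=2^4*3^1*19^1=912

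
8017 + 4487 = 12504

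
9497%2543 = 1868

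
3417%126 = 15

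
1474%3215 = 1474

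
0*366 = 0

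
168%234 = 168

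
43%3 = 1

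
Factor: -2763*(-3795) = 3^3*5^1*11^1*23^1*307^1 = 10485585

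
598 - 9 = 589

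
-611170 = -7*87310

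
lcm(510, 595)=3570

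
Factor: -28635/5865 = -1*17^ (-1)*83^1 = -83/17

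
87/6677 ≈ 0.0130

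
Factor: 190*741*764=2^3*3^1*5^1*13^1*19^2*191^1=107563560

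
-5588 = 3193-8781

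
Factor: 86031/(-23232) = -1*2^(-6)*3^1*79^1 = -237/64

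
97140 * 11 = 1068540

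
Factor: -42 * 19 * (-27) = 2^1 * 3^4 * 7^1 * 19^1 = 21546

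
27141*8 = 217128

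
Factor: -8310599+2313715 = -1*2^2*1499221^1 = -5996884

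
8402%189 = 86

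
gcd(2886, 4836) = 78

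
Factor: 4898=2^1 * 31^1 * 79^1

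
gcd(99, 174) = 3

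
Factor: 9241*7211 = 7211^1*9241^1 = 66636851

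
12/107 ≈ 0.112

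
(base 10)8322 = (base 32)842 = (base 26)c82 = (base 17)1bd9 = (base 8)20202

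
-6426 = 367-6793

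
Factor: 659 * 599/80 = 2^ (-4) * 5^ (-1) * 599^1 * 659^1 = 394741/80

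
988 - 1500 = -512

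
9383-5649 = 3734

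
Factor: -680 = -1*2^3*5^1*17^1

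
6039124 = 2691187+3347937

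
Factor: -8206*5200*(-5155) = 2^5*5^3*11^1*13^1*373^1*1031^1 = 219970036000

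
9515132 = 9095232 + 419900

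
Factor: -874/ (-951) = 2^1 * 3^ (-1) * 19^1 * 23^1 * 317^ (-1)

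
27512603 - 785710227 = -758197624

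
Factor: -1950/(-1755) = 2^1*3^(-2)*5^1 = 10/9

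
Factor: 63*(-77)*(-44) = 2^2*3^2*7^2*11^2 = 213444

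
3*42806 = 128418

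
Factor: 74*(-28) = -1*2^3*7^1*37^1 = -2072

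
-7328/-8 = 916 = 916.00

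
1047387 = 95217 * 11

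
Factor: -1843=-1*19^1*97^1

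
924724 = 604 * 1531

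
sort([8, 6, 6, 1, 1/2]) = [1/2, 1, 6, 6, 8]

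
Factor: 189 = 3^3*7^1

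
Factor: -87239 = -1 * 23^1 * 3793^1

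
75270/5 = 15054 = 15054.00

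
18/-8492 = -9/4246≈-0.00212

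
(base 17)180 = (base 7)1145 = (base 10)425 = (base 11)357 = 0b110101001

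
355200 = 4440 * 80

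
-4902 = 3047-7949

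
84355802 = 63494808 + 20860994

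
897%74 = 9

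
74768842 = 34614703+40154139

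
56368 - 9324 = 47044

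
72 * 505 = 36360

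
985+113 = 1098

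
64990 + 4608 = 69598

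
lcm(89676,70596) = 3318012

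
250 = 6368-6118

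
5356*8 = 42848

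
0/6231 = 0 = 0.00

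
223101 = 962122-739021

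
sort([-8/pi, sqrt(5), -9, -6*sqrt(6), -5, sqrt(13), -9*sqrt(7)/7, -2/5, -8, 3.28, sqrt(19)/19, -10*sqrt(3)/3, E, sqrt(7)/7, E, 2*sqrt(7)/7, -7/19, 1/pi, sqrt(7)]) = [-6*sqrt(6), -9, -8, -10*sqrt(3)/3, -5, -9*sqrt(7)/7, -8/pi, -2/5, -7/19, sqrt(19)/19, 1/pi, sqrt(7)/7, 2*sqrt(7)/7, sqrt(5), sqrt(7), E, E, 3.28, sqrt(13)]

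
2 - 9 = -7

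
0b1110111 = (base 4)1313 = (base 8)167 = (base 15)7e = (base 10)119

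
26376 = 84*314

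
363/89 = 4+7/89 ≈ 4.08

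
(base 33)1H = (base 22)26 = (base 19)2C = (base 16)32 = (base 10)50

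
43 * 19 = 817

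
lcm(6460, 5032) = 478040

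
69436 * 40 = 2777440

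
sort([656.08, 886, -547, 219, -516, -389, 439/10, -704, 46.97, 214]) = [-704, -547, -516, -389, 439/10, 46.97, 214, 219, 656.08, 886]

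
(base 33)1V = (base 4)1000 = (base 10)64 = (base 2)1000000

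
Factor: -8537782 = -1 * 2^1 * 11^1 * 388081^1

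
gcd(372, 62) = 62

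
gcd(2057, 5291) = 11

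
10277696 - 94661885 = -84384189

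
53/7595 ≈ 0.00698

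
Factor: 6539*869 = 11^1*13^1*79^1*503^1 = 5682391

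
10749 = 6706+4043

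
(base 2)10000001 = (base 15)89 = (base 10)129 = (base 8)201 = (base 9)153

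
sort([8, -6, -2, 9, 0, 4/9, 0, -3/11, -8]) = [-8, -6, -2, -3/11, 0, 0, 4/9, 8, 9]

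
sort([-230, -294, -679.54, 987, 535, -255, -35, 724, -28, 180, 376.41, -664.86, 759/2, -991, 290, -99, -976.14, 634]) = [-991, -976.14, -679.54, -664.86, -294, -255, -230, -99, -35, -28, 180, 290, 376.41, 759/2, 535, 634, 724, 987]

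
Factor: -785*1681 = -1*5^1*41^2*157^1 = -1319585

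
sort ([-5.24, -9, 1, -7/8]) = [-9, -5.24, -7/8, 1]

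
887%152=127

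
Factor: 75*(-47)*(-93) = 3^2*5^2*31^1*47^1 = 327825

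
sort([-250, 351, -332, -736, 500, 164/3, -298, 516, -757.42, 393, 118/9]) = [-757.42, -736, -332, -298, -250, 118/9, 164/3, 351, 393, 500, 516]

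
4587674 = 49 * 93626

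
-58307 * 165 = -9620655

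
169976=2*84988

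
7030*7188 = 50531640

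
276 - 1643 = -1367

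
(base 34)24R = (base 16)9AB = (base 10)2475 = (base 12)1523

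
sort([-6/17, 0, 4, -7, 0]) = [-7, -6/17, 0, 0, 4]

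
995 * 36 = 35820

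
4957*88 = 436216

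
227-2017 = -1790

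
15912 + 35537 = 51449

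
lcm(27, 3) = 27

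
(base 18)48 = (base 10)80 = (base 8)120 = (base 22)3e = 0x50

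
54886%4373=2410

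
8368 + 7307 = 15675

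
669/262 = 2 + 145/262 ≈ 2.55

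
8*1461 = 11688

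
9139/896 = 10+179/896≈10.20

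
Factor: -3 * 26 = -1 * 2^1 * 3^1 * 13^1 = -78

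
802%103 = 81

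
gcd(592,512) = 16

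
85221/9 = 9469 = 9469.00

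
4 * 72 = 288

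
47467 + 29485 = 76952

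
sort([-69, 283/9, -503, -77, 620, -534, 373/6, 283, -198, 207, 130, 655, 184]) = [-534, -503, -198, -77, -69, 283/9, 373/6, 130, 184, 207, 283, 620, 655]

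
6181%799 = 588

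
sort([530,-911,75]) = [-911,75,530]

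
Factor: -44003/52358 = -1 * 2^(-1) * 47^(-1) * 79^1 = -79/94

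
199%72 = 55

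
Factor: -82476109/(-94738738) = 2^(-1) * 53^1 * 317^1 * 4909^1 * 6701^(-1) * 7069^(-1)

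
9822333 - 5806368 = 4015965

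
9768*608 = 5938944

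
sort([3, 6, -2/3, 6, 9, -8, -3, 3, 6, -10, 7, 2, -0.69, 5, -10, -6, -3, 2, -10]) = [-10, -10, -10, -8, -6, -3, -3, -0.69, -2/3, 2, 2, 3, 3, 5, 6, 6, 6, 7, 9]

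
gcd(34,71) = 1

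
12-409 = -397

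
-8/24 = -1/3 ≈ -0.333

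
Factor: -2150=-1*2^1*5^2*43^1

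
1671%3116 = 1671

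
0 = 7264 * 0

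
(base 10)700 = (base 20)1f0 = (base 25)130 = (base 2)1010111100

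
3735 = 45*83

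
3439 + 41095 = 44534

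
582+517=1099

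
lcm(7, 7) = 7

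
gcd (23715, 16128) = 9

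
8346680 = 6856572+1490108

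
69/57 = 1 + 4/19 ≈ 1.21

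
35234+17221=52455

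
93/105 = 31/35 ≈ 0.886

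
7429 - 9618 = -2189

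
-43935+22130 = -21805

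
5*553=2765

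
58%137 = 58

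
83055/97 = 856 + 23/97 ≈ 856.24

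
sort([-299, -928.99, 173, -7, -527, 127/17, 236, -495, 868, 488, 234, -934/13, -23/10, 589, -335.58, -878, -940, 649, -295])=[-940, -928.99, -878, -527, -495, -335.58, -299, -295, -934/13, -7, -23/10, 127/17, 173, 234, 236, 488, 589, 649, 868]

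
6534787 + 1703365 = 8238152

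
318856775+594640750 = 913497525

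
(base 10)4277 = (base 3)12212102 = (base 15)1402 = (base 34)3nr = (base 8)10265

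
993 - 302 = 691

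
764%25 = 14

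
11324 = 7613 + 3711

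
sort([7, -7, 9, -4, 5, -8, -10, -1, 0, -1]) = [-10, -8, -7, -4, -1, -1, 0, 5, 7, 9]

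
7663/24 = 319 + 7/24 ≈ 319.29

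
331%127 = 77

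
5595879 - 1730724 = 3865155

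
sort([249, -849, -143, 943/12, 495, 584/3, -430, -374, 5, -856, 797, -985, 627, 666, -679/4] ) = [-985, -856, -849, -430, -374, -679/4, -143, 5, 943/12, 584/3, 249, 495, 627, 666, 797] 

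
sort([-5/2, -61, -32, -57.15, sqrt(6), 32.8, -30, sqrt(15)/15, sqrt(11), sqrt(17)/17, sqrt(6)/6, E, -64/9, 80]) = [-61, -57.15, -32, -30, -64/9, -5/2, sqrt(17)/17, sqrt(15)/15, sqrt(6)/6, sqrt(6), E, sqrt(11), 32.8, 80]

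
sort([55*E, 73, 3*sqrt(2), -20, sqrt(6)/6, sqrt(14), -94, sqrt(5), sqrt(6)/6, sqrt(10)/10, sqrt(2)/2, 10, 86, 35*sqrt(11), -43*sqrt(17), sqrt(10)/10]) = [-43*sqrt(17), -94, -20, sqrt(10)/10, sqrt(10)/10, sqrt(6)/6, sqrt(6)/6, sqrt(2)/2, sqrt(5), sqrt(14), 3*sqrt(2), 10, 73, 86, 35*sqrt(11), 55*E]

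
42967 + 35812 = 78779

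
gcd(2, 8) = 2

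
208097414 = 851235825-643138411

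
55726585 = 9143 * 6095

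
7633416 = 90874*84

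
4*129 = 516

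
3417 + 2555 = 5972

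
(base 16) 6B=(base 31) 3E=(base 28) 3N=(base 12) 8B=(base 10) 107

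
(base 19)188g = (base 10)9915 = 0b10011010111011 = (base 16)26bb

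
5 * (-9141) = -45705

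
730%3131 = 730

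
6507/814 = 7 + 809/814 ≈ 7.99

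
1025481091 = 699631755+325849336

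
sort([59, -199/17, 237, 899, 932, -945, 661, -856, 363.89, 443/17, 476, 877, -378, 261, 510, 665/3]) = [-945, -856, -378, -199/17, 443/17, 59, 665/3, 237, 261, 363.89, 476, 510, 661, 877, 899, 932]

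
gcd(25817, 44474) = 1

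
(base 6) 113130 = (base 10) 9774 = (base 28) cd2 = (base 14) 37c2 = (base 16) 262e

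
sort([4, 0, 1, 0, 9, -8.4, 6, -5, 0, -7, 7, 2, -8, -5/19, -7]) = [-8.4, -8, -7, -7, -5, -5/19, 0, 0, 0, 1, 2, 4, 6, 7, 9]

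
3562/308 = 1781/154≈11.56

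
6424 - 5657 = 767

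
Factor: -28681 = -1 * 23^1 * 29^1 * 43^1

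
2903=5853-2950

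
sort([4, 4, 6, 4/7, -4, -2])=[-4, -2, 4/7, 4, 4, 6]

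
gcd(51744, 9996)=588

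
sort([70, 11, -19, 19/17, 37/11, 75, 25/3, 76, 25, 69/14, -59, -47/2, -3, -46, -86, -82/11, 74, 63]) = [-86, -59, -46, -47/2, -19, -82/11, -3, 19/17, 37/11, 69/14, 25/3, 11, 25, 63, 70, 74, 75, 76]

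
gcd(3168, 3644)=4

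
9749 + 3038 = 12787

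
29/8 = 3 + 5/8 ≈ 3.63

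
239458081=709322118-469864037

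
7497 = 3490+4007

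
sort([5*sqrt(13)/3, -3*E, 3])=[-3*E, 3, 5*sqrt(13)/3]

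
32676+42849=75525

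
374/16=187/8 ≈ 23.38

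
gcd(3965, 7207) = 1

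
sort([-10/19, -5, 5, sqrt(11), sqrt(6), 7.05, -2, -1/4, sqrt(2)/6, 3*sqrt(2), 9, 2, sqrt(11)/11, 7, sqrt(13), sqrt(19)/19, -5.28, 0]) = [-5.28, -5, -2, -10/19, -1/4, 0, sqrt(19)/19, sqrt(2)/6, sqrt(11)/11, 2, sqrt(6), sqrt(11), sqrt(13), 3*sqrt(2), 5, 7, 7.05, 9]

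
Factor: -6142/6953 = -1*2^1*17^(-1)*37^1*83^1*409^(-1)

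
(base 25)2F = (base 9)72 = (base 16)41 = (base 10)65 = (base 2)1000001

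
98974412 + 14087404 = 113061816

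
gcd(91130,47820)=10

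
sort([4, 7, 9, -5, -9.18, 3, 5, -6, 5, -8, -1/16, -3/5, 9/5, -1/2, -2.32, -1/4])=[-9.18, -8, -6, -5, -2.32, -3/5, -1/2, -1/4, -1/16, 9/5, 3, 4, 5, 5, 7, 9]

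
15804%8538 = 7266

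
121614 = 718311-596697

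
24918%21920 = 2998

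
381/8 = 47 + 5/8 ≈ 47.63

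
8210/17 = 482 + 16/17 ≈ 482.94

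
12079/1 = 12079 = 12079.00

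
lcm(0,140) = 0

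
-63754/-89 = 716 + 30/89 ≈ 716.34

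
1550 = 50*31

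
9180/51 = 180 = 180.00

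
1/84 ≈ 0.0119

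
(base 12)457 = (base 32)k3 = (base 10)643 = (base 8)1203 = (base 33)jg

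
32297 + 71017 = 103314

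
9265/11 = 842 + 3/11 ≈ 842.27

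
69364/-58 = -34682/29 ≈ -1195.93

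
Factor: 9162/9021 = 2^1*3^1*31^(-1)*97^(-1)*509^1 = 3054/3007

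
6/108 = 1/18 ≈ 0.0556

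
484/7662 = 242/3831 ≈ 0.0632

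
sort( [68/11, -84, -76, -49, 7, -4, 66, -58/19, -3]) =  [-84, -76, -49, -4, -58/19, -3, 68/11, 7, 66]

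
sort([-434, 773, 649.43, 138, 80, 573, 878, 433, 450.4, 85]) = [-434, 80, 85, 138, 433, 450.4, 573, 649.43, 773, 878]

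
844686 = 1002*843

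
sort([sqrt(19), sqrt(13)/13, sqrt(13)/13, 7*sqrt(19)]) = [sqrt(13)/13, sqrt(13)/13, sqrt(19), 7*sqrt(19)]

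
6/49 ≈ 0.122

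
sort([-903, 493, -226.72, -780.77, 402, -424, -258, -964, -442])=[-964, -903, -780.77, -442, -424, -258, -226.72, 402, 493]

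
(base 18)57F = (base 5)24021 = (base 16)6E1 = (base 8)3341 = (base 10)1761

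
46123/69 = 668 + 31/69 ≈ 668.45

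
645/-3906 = -215/1302 ≈ -0.165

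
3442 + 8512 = 11954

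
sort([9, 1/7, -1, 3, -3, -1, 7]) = [-3, -1, -1, 1/7, 3, 7, 9]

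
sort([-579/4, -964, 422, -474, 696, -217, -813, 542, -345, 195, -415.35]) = [-964, -813, -474, -415.35, -345, -217, -579/4, 195, 422, 542, 696]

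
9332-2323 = 7009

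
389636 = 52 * 7493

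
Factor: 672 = 2^5 * 3^1 * 7^1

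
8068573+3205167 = 11273740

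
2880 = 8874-5994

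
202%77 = 48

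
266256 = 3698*72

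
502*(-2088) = -1048176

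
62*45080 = 2794960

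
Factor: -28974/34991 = -1 * 2^1 * 3^1 * 439^1 * 3181^(-1) = -2634/3181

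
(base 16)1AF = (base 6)1555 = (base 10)431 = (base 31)DS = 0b110101111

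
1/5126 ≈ 0.000195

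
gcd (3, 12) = 3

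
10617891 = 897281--9720610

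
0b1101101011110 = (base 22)eaa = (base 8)15536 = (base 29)89h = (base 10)7006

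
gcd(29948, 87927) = 1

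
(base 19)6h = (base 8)203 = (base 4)2003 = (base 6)335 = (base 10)131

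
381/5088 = 127/1696 ≈ 0.0749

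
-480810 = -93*5170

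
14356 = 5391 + 8965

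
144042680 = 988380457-844337777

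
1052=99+953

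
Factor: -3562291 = -1*19^1*433^2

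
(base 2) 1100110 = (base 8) 146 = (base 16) 66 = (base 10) 102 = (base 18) 5c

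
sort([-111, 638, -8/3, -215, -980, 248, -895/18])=[-980, -215, -111, -895/18, -8/3, 248, 638]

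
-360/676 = -90/169 ≈ -0.533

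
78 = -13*(-6)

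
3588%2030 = 1558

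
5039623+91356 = 5130979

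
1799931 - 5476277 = -3676346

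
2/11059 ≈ 0.000181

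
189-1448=-1259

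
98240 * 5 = 491200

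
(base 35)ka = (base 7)2033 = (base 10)710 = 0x2c6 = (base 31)ms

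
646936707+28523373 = 675460080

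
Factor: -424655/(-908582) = 2^(-1)*5^1*7^1*11^1*17^(-1)*1103^1*26723^(-1)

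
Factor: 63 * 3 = 3^3 * 7^1 = 189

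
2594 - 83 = 2511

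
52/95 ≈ 0.547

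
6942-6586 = 356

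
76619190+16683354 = 93302544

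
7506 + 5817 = 13323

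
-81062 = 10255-91317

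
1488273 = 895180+593093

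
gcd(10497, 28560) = 3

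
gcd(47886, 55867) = 7981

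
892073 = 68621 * 13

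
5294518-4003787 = 1290731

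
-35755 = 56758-92513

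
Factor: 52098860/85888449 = 2^2 * 3^(-2) * 5^1 * 11^1 * 127^(-1) * 163^(-1) * 461^(-1) * 236813^1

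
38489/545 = 70 + 339/545 ≈ 70.62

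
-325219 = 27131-352350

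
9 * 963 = 8667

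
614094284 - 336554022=277540262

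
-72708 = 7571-80279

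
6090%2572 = 946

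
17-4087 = -4070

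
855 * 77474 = 66240270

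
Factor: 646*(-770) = -1*2^2*5^1*7^1*11^1*17^1*19^1 = -497420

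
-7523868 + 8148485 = 624617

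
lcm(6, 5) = 30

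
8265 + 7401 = 15666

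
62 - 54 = 8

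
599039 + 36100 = 635139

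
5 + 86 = 91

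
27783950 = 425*65374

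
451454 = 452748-1294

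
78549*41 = 3220509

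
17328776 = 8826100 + 8502676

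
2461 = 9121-6660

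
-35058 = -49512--14454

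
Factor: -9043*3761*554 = -1*2^1*277^1*3761^1*9043^1 = -18841940542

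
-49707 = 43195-92902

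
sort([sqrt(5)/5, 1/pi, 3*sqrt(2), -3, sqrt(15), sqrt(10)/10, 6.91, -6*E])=[-6*E, -3, sqrt(10)/10, 1/pi, sqrt(5)/5, sqrt(15), 3*sqrt(2), 6.91]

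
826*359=296534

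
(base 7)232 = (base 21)5g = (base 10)121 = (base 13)94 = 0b1111001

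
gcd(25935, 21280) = 665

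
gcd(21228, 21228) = 21228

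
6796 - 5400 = 1396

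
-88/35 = -2 - 18/35 ≈ -2.51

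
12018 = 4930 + 7088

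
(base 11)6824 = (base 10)8980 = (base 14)33b6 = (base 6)105324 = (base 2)10001100010100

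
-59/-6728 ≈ 0.00877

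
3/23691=1/7897 ≈ 0.000127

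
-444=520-964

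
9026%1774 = 156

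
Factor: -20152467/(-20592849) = 3^1 * 449^1 * 4987^1 * 6864283^(-1) = 6717489/6864283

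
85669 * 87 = 7453203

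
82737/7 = 11819 + 4/7 ≈ 11819.57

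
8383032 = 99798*84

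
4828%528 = 76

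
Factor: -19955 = -1 * 5^1 * 13^1 * 307^1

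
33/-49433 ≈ -0.000668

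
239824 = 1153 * 208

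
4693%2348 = 2345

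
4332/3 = 1444 = 1444.00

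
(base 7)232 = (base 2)1111001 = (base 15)81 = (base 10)121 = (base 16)79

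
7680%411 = 282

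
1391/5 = 278+1/5 = 278.20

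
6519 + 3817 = 10336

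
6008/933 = 6 + 410/933≈6.44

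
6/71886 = 1/11981 ≈ 0.0000835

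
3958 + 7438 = 11396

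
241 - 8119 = -7878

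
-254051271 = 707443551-961494822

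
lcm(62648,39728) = 1628848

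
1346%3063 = 1346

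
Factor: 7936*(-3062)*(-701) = 2^9*31^1*701^1*1531^1 = 17034322432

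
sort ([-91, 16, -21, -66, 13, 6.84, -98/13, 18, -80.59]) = [-91, -80.59, -66, -21, -98/13, 6.84, 13, 16, 18]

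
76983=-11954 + 88937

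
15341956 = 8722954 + 6619002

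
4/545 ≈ 0.00734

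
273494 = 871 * 314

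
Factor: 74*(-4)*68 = -1*2^5*17^1*37^1 = -20128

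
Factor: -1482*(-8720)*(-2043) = -1*2^5*3^3*5^1*13^1*19^1*109^1*227^1 = -26401770720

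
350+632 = 982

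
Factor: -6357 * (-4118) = 2^1 * 3^1 * 13^1 * 29^1 * 71^1 * 163^1 = 26178126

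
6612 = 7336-724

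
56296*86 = 4841456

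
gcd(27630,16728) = 6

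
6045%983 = 147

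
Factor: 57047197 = 43^2 * 30853^1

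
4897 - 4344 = 553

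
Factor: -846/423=-1*2^1=-2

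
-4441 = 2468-6909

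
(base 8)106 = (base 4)1012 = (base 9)77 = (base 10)70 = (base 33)24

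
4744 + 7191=11935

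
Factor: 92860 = 2^2 * 5^1 * 4643^1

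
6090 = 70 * 87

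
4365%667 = 363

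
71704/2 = 35852 = 35852.00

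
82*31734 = 2602188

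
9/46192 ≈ 0.000195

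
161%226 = 161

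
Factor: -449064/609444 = -1*2^1*7^1*19^(-1) = -14/19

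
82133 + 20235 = 102368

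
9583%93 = 4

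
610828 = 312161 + 298667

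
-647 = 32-679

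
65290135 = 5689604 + 59600531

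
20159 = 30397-10238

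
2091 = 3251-1160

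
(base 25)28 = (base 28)22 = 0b111010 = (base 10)58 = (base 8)72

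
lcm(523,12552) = 12552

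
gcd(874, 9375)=1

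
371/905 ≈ 0.410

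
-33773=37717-71490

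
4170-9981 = -5811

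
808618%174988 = 108666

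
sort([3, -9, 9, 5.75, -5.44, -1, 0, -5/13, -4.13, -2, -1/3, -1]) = [-9, -5.44, -4.13, -2, -1, -1, -5/13, -1/3, 0, 3, 5.75, 9]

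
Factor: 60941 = 149^1*409^1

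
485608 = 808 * 601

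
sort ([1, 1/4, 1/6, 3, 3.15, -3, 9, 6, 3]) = [-3, 1/6, 1/4, 1, 3, 3, 3.15, 6, 9]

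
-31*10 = -310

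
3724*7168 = 26693632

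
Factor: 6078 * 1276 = 2^3 * 3^1 * 11^1 * 29^1 * 1013^1 = 7755528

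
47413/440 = 107 + 333/440 ≈ 107.76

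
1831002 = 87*21046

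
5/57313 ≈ 0.0000872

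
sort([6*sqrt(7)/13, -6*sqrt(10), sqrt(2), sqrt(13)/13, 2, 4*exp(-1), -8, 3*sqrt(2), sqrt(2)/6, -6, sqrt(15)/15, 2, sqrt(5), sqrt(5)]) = [-6*sqrt(10), -8, -6, sqrt(2)/6, sqrt(15)/15, sqrt(13)/13, 6*sqrt(7)/13, sqrt(2), 4*exp(-1), 2, 2, sqrt(5), sqrt(5), 3*sqrt(2)]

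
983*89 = 87487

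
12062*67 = 808154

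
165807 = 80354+85453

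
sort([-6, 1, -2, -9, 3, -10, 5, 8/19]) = [-10, -9, -6, -2, 8/19, 1, 3, 5]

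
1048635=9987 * 105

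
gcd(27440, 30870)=3430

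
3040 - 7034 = -3994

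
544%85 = 34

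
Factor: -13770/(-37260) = 2^(-1)*17^1*23^(-1) = 17/46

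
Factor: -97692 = -1*2^2*3^1*7^1*1163^1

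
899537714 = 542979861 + 356557853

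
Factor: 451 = 11^1 * 41^1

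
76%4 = 0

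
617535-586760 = 30775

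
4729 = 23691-18962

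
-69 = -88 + 19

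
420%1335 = 420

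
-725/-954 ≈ 0.760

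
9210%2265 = 150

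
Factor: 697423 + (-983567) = -1*2^6*17^1*263^1 = -286144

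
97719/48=2035 + 13/16 ≈ 2035.81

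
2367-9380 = -7013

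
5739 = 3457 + 2282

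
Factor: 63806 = 2^1*61^1*523^1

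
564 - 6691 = -6127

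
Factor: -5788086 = -1*2^1*3^1*113^1*8537^1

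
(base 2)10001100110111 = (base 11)6856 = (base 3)110100220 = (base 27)c9o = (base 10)9015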